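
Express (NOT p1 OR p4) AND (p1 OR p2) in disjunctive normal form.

(NOT p1 OR p4) AND (p1 OR p2)
≡ (NOT p1 AND p1) OR (NOT p1 AND p2) OR (p4 AND p1) OR (p4 AND p2)   [distribute AND over OR]
≡ (NOT p1 AND p2) OR (p4 AND p1) OR (p4 AND p2)   [simplify]

(NOT p1 AND p2) OR (p4 AND p1) OR (p4 AND p2)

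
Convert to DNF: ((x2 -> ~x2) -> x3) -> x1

(~x2 & ~x3) | x1

((x2 -> ~x2) -> x3) -> x1
≡ ~((x2 -> ~x2) -> x3) | x1   (eliminate ->)
≡ ~(~(x2 -> ~x2) | x3) | x1   (eliminate ->)
≡ ~(~(~x2 | ~x2) | x3) | x1   (eliminate ->)
≡ (~~(~x2 | ~x2) & ~x3) | x1   (De Morgan)
≡ ((~x2 | ~x2) & ~x3) | x1   (double negation)
≡ (~x2 & ~x3) | (~x2 & ~x3) | x1   (distribute & over |)
≡ (~x2 & ~x3) | x1   (simplify)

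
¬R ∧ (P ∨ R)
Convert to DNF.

¬R ∧ P

¬R ∧ (P ∨ R)
≡ ¬R ∧ P ∨ ¬R ∧ R   — distribute ∧ over ∨
≡ ¬R ∧ P   — simplify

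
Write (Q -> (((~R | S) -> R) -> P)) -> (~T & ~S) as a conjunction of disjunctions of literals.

(Q | ~T) & (Q | ~S) & (R | ~T) & (R | ~S) & (~P | ~T) & (~P | ~S)

(Q -> (((~R | S) -> R) -> P)) -> (~T & ~S)
≡ ~(Q -> (((~R | S) -> R) -> P)) | (~T & ~S)   [eliminate ->]
≡ ~(~Q | (((~R | S) -> R) -> P)) | (~T & ~S)   [eliminate ->]
≡ ~(~Q | ~((~R | S) -> R) | P) | (~T & ~S)   [eliminate ->]
≡ ~(~Q | ~(~(~R | S) | R) | P) | (~T & ~S)   [eliminate ->]
≡ (~~Q & ~~(~(~R | S) | R) & ~P) | (~T & ~S)   [De Morgan]
≡ (Q & ~~(~(~R | S) | R) & ~P) | (~T & ~S)   [double negation]
≡ (Q & (~(~R | S) | R) & ~P) | (~T & ~S)   [double negation]
≡ (Q & ((~~R & ~S) | R) & ~P) | (~T & ~S)   [De Morgan]
≡ (Q & ((R & ~S) | R) & ~P) | (~T & ~S)   [double negation]
≡ (Q | ~T) & (Q | ~S) & (R | R | ~T) & (R | R | ~S) & (~S | R | ~T) & (~S | R | ~S) & (~P | ~T) & (~P | ~S)   [distribute | over &]
≡ (Q | ~T) & (Q | ~S) & (R | ~T) & (R | ~S) & (~P | ~T) & (~P | ~S)   [simplify]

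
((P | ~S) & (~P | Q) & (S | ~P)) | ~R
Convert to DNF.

(P & Q & S) | (~S & ~P) | ~R

((P | ~S) & (~P | Q) & (S | ~P)) | ~R
= (P & ~P & S) | (P & ~P & ~P) | (P & Q & S) | (P & Q & ~P) | (~S & ~P & S) | (~S & ~P & ~P) | (~S & Q & S) | (~S & Q & ~P) | ~R   [distribute & over |]
= (P & Q & S) | (~S & ~P) | ~R   [simplify]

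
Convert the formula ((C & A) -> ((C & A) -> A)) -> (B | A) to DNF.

B | A

((C & A) -> ((C & A) -> A)) -> (B | A)
≡ ~((C & A) -> ((C & A) -> A)) | B | A   — eliminate ->
≡ ~(~(C & A) | ((C & A) -> A)) | B | A   — eliminate ->
≡ ~(~(C & A) | ~(C & A) | A) | B | A   — eliminate ->
≡ (~~(C & A) & ~~(C & A) & ~A) | B | A   — De Morgan
≡ (C & A & ~~(C & A) & ~A) | B | A   — double negation
≡ (C & A & C & A & ~A) | B | A   — double negation
≡ B | A   — simplify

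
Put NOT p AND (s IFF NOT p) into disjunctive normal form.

NOT p AND s

NOT p AND (s IFF NOT p)
⇔ NOT p AND (s IMPLIES NOT p) AND (NOT p IMPLIES s)   — eliminate IFF
⇔ NOT p AND (NOT s OR NOT p) AND (NOT p IMPLIES s)   — eliminate IMPLIES
⇔ NOT p AND (NOT s OR NOT p) AND (NOT NOT p OR s)   — eliminate IMPLIES
⇔ NOT p AND (NOT s OR NOT p) AND (p OR s)   — double negation
⇔ (NOT p AND NOT s AND p) OR (NOT p AND NOT s AND s) OR (NOT p AND NOT p AND p) OR (NOT p AND NOT p AND s)   — distribute AND over OR
⇔ NOT p AND s   — simplify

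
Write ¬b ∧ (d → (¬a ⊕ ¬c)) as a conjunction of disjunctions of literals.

¬b ∧ (d → (¬a ⊕ ¬c))
= ¬b ∧ (¬d ∨ (¬a ⊕ ¬c))   — eliminate →
= ¬b ∧ (¬d ∨ ((¬a ∨ ¬c) ∧ ¬(¬a ∧ ¬c)))   — expand ⊕
= ¬b ∧ (¬d ∨ ((¬a ∨ ¬c) ∧ (¬¬a ∨ ¬¬c)))   — De Morgan
= ¬b ∧ (¬d ∨ ((¬a ∨ ¬c) ∧ (a ∨ ¬¬c)))   — double negation
= ¬b ∧ (¬d ∨ ((¬a ∨ ¬c) ∧ (a ∨ c)))   — double negation
= ¬b ∧ (¬d ∨ ¬a ∨ ¬c) ∧ (¬d ∨ a ∨ c)   — distribute ∨ over ∧

¬b ∧ (¬d ∨ ¬a ∨ ¬c) ∧ (¬d ∨ a ∨ c)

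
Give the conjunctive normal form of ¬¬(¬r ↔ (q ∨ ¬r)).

¬¬(¬r ↔ (q ∨ ¬r))
= ¬¬((¬r → (q ∨ ¬r)) ∧ ((q ∨ ¬r) → ¬r))   (eliminate ↔)
= ¬¬((¬¬r ∨ q ∨ ¬r) ∧ ((q ∨ ¬r) → ¬r))   (eliminate →)
= ¬¬((¬¬r ∨ q ∨ ¬r) ∧ (¬(q ∨ ¬r) ∨ ¬r))   (eliminate →)
= (¬¬r ∨ q ∨ ¬r) ∧ (¬(q ∨ ¬r) ∨ ¬r)   (double negation)
= (r ∨ q ∨ ¬r) ∧ (¬(q ∨ ¬r) ∨ ¬r)   (double negation)
= (r ∨ q ∨ ¬r) ∧ ((¬q ∧ ¬¬r) ∨ ¬r)   (De Morgan)
= (r ∨ q ∨ ¬r) ∧ ((¬q ∧ r) ∨ ¬r)   (double negation)
= (r ∨ q ∨ ¬r) ∧ (¬q ∨ ¬r) ∧ (r ∨ ¬r)   (distribute ∨ over ∧)
= ¬q ∨ ¬r   (simplify)

¬q ∨ ¬r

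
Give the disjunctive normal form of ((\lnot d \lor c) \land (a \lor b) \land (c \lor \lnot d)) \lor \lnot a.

(\lnot d \land a) \lor (\lnot d \land b) \lor (c \land a) \lor (c \land b) \lor \lnot a

((\lnot d \lor c) \land (a \lor b) \land (c \lor \lnot d)) \lor \lnot a
≡ (\lnot d \land a \land c) \lor (\lnot d \land a \land \lnot d) \lor (\lnot d \land b \land c) \lor (\lnot d \land b \land \lnot d) \lor (c \land a \land c) \lor (c \land a \land \lnot d) \lor (c \land b \land c) \lor (c \land b \land \lnot d) \lor \lnot a   [distribute \land over \lor]
≡ (\lnot d \land a) \lor (\lnot d \land b) \lor (c \land a) \lor (c \land b) \lor \lnot a   [simplify]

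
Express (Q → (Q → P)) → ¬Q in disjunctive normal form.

(Q ∧ ¬P) ∨ ¬Q

(Q → (Q → P)) → ¬Q
≡ ¬(Q → (Q → P)) ∨ ¬Q   — eliminate →
≡ ¬(¬Q ∨ (Q → P)) ∨ ¬Q   — eliminate →
≡ ¬(¬Q ∨ ¬Q ∨ P) ∨ ¬Q   — eliminate →
≡ (¬¬Q ∧ ¬¬Q ∧ ¬P) ∨ ¬Q   — De Morgan
≡ (Q ∧ ¬¬Q ∧ ¬P) ∨ ¬Q   — double negation
≡ (Q ∧ Q ∧ ¬P) ∨ ¬Q   — double negation
≡ (Q ∧ ¬P) ∨ ¬Q   — simplify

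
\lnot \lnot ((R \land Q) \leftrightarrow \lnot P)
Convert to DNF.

\lnot \lnot ((R \land Q) \leftrightarrow \lnot P)
= \lnot \lnot (((R \land Q) \to \lnot P) \land (\lnot P \to (R \land Q)))   [eliminate \leftrightarrow]
= \lnot \lnot ((\lnot (R \land Q) \lor \lnot P) \land (\lnot P \to (R \land Q)))   [eliminate \to]
= \lnot \lnot ((\lnot (R \land Q) \lor \lnot P) \land (\lnot \lnot P \lor (R \land Q)))   [eliminate \to]
= (\lnot (R \land Q) \lor \lnot P) \land (\lnot \lnot P \lor (R \land Q))   [double negation]
= (\lnot R \lor \lnot Q \lor \lnot P) \land (\lnot \lnot P \lor (R \land Q))   [De Morgan]
= (\lnot R \lor \lnot Q \lor \lnot P) \land (P \lor (R \land Q))   [double negation]
= (\lnot R \land P) \lor (\lnot R \land R \land Q) \lor (\lnot Q \land P) \lor (\lnot Q \land R \land Q) \lor (\lnot P \land P) \lor (\lnot P \land R \land Q)   [distribute \land over \lor]
= (\lnot R \land P) \lor (\lnot Q \land P) \lor (\lnot P \land R \land Q)   [simplify]

(\lnot R \land P) \lor (\lnot Q \land P) \lor (\lnot P \land R \land Q)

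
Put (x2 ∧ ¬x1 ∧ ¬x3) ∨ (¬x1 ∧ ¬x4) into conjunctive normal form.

(x2 ∨ ¬x4) ∧ ¬x1 ∧ (¬x3 ∨ ¬x4)

(x2 ∧ ¬x1 ∧ ¬x3) ∨ (¬x1 ∧ ¬x4)
≡ (x2 ∨ ¬x1) ∧ (x2 ∨ ¬x4) ∧ (¬x1 ∨ ¬x1) ∧ (¬x1 ∨ ¬x4) ∧ (¬x3 ∨ ¬x1) ∧ (¬x3 ∨ ¬x4)   — distribute ∨ over ∧
≡ (x2 ∨ ¬x4) ∧ ¬x1 ∧ (¬x3 ∨ ¬x4)   — simplify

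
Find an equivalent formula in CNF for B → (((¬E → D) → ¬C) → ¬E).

¬B ∨ C ∨ ¬E

B → (((¬E → D) → ¬C) → ¬E)
≡ ¬B ∨ (((¬E → D) → ¬C) → ¬E)   (eliminate →)
≡ ¬B ∨ ¬((¬E → D) → ¬C) ∨ ¬E   (eliminate →)
≡ ¬B ∨ ¬(¬(¬E → D) ∨ ¬C) ∨ ¬E   (eliminate →)
≡ ¬B ∨ ¬(¬(¬¬E ∨ D) ∨ ¬C) ∨ ¬E   (eliminate →)
≡ ¬B ∨ (¬¬(¬¬E ∨ D) ∧ ¬¬C) ∨ ¬E   (De Morgan)
≡ ¬B ∨ ((¬¬E ∨ D) ∧ ¬¬C) ∨ ¬E   (double negation)
≡ ¬B ∨ ((E ∨ D) ∧ ¬¬C) ∨ ¬E   (double negation)
≡ ¬B ∨ ((E ∨ D) ∧ C) ∨ ¬E   (double negation)
≡ (¬B ∨ E ∨ D ∨ ¬E) ∧ (¬B ∨ C ∨ ¬E)   (distribute ∨ over ∧)
≡ ¬B ∨ C ∨ ¬E   (simplify)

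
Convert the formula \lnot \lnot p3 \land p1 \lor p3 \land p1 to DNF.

\lnot \lnot p3 \land p1 \lor p3 \land p1
⇔ p3 \land p1 \lor p3 \land p1   [double negation]
⇔ p3 \land p1   [simplify]

p3 \land p1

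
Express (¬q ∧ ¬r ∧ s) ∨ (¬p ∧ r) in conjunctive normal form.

(¬q ∨ ¬p) ∧ (¬q ∨ r) ∧ (¬r ∨ ¬p) ∧ (s ∨ ¬p) ∧ (s ∨ r)

(¬q ∧ ¬r ∧ s) ∨ (¬p ∧ r)
= (¬q ∨ ¬p) ∧ (¬q ∨ r) ∧ (¬r ∨ ¬p) ∧ (¬r ∨ r) ∧ (s ∨ ¬p) ∧ (s ∨ r)   (distribute ∨ over ∧)
= (¬q ∨ ¬p) ∧ (¬q ∨ r) ∧ (¬r ∨ ¬p) ∧ (s ∨ ¬p) ∧ (s ∨ r)   (simplify)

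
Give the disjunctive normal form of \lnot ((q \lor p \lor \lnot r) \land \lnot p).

\lnot ((q \lor p \lor \lnot r) \land \lnot p)
= \lnot (q \lor p \lor \lnot r) \lor \lnot \lnot p   [De Morgan]
= (\lnot q \land \lnot p \land \lnot \lnot r) \lor \lnot \lnot p   [De Morgan]
= (\lnot q \land \lnot p \land r) \lor \lnot \lnot p   [double negation]
= (\lnot q \land \lnot p \land r) \lor p   [double negation]

(\lnot q \land \lnot p \land r) \lor p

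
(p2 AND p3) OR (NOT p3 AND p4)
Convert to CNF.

(p2 AND p3) OR (NOT p3 AND p4)
= (p2 OR NOT p3) AND (p2 OR p4) AND (p3 OR NOT p3) AND (p3 OR p4)   [distribute OR over AND]
= (p2 OR NOT p3) AND (p2 OR p4) AND (p3 OR p4)   [simplify]

(p2 OR NOT p3) AND (p2 OR p4) AND (p3 OR p4)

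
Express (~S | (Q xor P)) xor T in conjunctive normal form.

(~S | Q | P | T) & (~S | ~Q | ~P | T) & (S | ~T) & (~Q | P | ~T) & (~P | Q | ~T)

(~S | (Q xor P)) xor T
= (~S | (Q xor P) | T) & ~((~S | (Q xor P)) & T)   [expand xor]
= (~S | ((Q | P) & ~(Q & P)) | T) & ~((~S | (Q xor P)) & T)   [expand xor]
= (~S | ((Q | P) & ~(Q & P)) | T) & ~((~S | ((Q | P) & ~(Q & P))) & T)   [expand xor]
= (~S | ((Q | P) & (~Q | ~P)) | T) & ~((~S | ((Q | P) & ~(Q & P))) & T)   [De Morgan]
= (~S | ((Q | P) & (~Q | ~P)) | T) & (~(~S | ((Q | P) & ~(Q & P))) | ~T)   [De Morgan]
= (~S | ((Q | P) & (~Q | ~P)) | T) & ((~~S & ~((Q | P) & ~(Q & P))) | ~T)   [De Morgan]
= (~S | ((Q | P) & (~Q | ~P)) | T) & ((S & ~((Q | P) & ~(Q & P))) | ~T)   [double negation]
= (~S | ((Q | P) & (~Q | ~P)) | T) & ((S & (~(Q | P) | ~~(Q & P))) | ~T)   [De Morgan]
= (~S | ((Q | P) & (~Q | ~P)) | T) & ((S & ((~Q & ~P) | ~~(Q & P))) | ~T)   [De Morgan]
= (~S | ((Q | P) & (~Q | ~P)) | T) & ((S & ((~Q & ~P) | (Q & P))) | ~T)   [double negation]
= (~S | Q | P | T) & (~S | ~Q | ~P | T) & (S | ~T) & (~Q | Q | ~T) & (~Q | P | ~T) & (~P | Q | ~T) & (~P | P | ~T)   [distribute | over &]
= (~S | Q | P | T) & (~S | ~Q | ~P | T) & (S | ~T) & (~Q | P | ~T) & (~P | Q | ~T)   [simplify]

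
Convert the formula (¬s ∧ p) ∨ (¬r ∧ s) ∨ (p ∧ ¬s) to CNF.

(¬s ∨ ¬r) ∧ (p ∨ ¬r) ∧ (p ∨ s)

(¬s ∧ p) ∨ (¬r ∧ s) ∨ (p ∧ ¬s)
⇔ (¬s ∨ ¬r ∨ p) ∧ (¬s ∨ ¬r ∨ ¬s) ∧ (¬s ∨ s ∨ p) ∧ (¬s ∨ s ∨ ¬s) ∧ (p ∨ ¬r ∨ p) ∧ (p ∨ ¬r ∨ ¬s) ∧ (p ∨ s ∨ p) ∧ (p ∨ s ∨ ¬s)   (distribute ∨ over ∧)
⇔ (¬s ∨ ¬r) ∧ (p ∨ ¬r) ∧ (p ∨ s)   (simplify)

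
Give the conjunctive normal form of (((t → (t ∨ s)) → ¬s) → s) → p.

(((t → (t ∨ s)) → ¬s) → s) → p
≡ ¬(((t → (t ∨ s)) → ¬s) → s) ∨ p   (eliminate →)
≡ ¬(¬((t → (t ∨ s)) → ¬s) ∨ s) ∨ p   (eliminate →)
≡ ¬(¬(¬(t → (t ∨ s)) ∨ ¬s) ∨ s) ∨ p   (eliminate →)
≡ ¬(¬(¬(¬t ∨ t ∨ s) ∨ ¬s) ∨ s) ∨ p   (eliminate →)
≡ (¬¬(¬(¬t ∨ t ∨ s) ∨ ¬s) ∧ ¬s) ∨ p   (De Morgan)
≡ ((¬(¬t ∨ t ∨ s) ∨ ¬s) ∧ ¬s) ∨ p   (double negation)
≡ (((¬¬t ∧ ¬t ∧ ¬s) ∨ ¬s) ∧ ¬s) ∨ p   (De Morgan)
≡ (((t ∧ ¬t ∧ ¬s) ∨ ¬s) ∧ ¬s) ∨ p   (double negation)
≡ (t ∨ ¬s ∨ p) ∧ (¬t ∨ ¬s ∨ p) ∧ (¬s ∨ ¬s ∨ p) ∧ (¬s ∨ p)   (distribute ∨ over ∧)
≡ ¬s ∨ p   (simplify)

¬s ∨ p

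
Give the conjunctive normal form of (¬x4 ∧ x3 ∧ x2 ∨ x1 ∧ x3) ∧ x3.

(¬x4 ∧ x3 ∧ x2 ∨ x1 ∧ x3) ∧ x3
= (¬x4 ∨ x1) ∧ (¬x4 ∨ x3) ∧ (x3 ∨ x1) ∧ (x3 ∨ x3) ∧ (x2 ∨ x1) ∧ (x2 ∨ x3) ∧ x3   [distribute ∨ over ∧]
= (¬x4 ∨ x1) ∧ x3 ∧ (x2 ∨ x1)   [simplify]

(¬x4 ∨ x1) ∧ x3 ∧ (x2 ∨ x1)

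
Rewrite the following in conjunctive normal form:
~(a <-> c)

~(a <-> c)
= ~((a -> c) & (c -> a))   (eliminate <->)
= ~((~a | c) & (c -> a))   (eliminate ->)
= ~((~a | c) & (~c | a))   (eliminate ->)
= ~(~a | c) | ~(~c | a)   (De Morgan)
= (~~a & ~c) | ~(~c | a)   (De Morgan)
= (a & ~c) | ~(~c | a)   (double negation)
= (a & ~c) | (~~c & ~a)   (De Morgan)
= (a & ~c) | (c & ~a)   (double negation)
= (a | c) & (a | ~a) & (~c | c) & (~c | ~a)   (distribute | over &)
= (a | c) & (~c | ~a)   (simplify)

(a | c) & (~c | ~a)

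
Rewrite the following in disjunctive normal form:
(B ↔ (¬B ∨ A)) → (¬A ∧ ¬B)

(B ∧ ¬A) ∨ ¬B

(B ↔ (¬B ∨ A)) → (¬A ∧ ¬B)
≡ ¬(B ↔ (¬B ∨ A)) ∨ (¬A ∧ ¬B)   (eliminate →)
≡ ¬((B → (¬B ∨ A)) ∧ ((¬B ∨ A) → B)) ∨ (¬A ∧ ¬B)   (eliminate ↔)
≡ ¬((¬B ∨ ¬B ∨ A) ∧ ((¬B ∨ A) → B)) ∨ (¬A ∧ ¬B)   (eliminate →)
≡ ¬((¬B ∨ ¬B ∨ A) ∧ (¬(¬B ∨ A) ∨ B)) ∨ (¬A ∧ ¬B)   (eliminate →)
≡ ¬(¬B ∨ ¬B ∨ A) ∨ ¬(¬(¬B ∨ A) ∨ B) ∨ (¬A ∧ ¬B)   (De Morgan)
≡ (¬¬B ∧ ¬¬B ∧ ¬A) ∨ ¬(¬(¬B ∨ A) ∨ B) ∨ (¬A ∧ ¬B)   (De Morgan)
≡ (B ∧ ¬¬B ∧ ¬A) ∨ ¬(¬(¬B ∨ A) ∨ B) ∨ (¬A ∧ ¬B)   (double negation)
≡ (B ∧ B ∧ ¬A) ∨ ¬(¬(¬B ∨ A) ∨ B) ∨ (¬A ∧ ¬B)   (double negation)
≡ (B ∧ B ∧ ¬A) ∨ (¬¬(¬B ∨ A) ∧ ¬B) ∨ (¬A ∧ ¬B)   (De Morgan)
≡ (B ∧ B ∧ ¬A) ∨ ((¬B ∨ A) ∧ ¬B) ∨ (¬A ∧ ¬B)   (double negation)
≡ (B ∧ B ∧ ¬A) ∨ (¬B ∧ ¬B) ∨ (A ∧ ¬B) ∨ (¬A ∧ ¬B)   (distribute ∧ over ∨)
≡ (B ∧ ¬A) ∨ ¬B   (simplify)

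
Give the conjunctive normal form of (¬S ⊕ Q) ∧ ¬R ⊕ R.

(¬S ∨ Q ∨ R) ∧ (S ∨ ¬Q ∨ R)

(¬S ⊕ Q) ∧ ¬R ⊕ R
= ((¬S ⊕ Q) ∧ ¬R ∨ R) ∧ ¬((¬S ⊕ Q) ∧ ¬R ∧ R)   — expand ⊕
= ((¬S ∨ Q) ∧ ¬(¬S ∧ Q) ∧ ¬R ∨ R) ∧ ¬((¬S ⊕ Q) ∧ ¬R ∧ R)   — expand ⊕
= ((¬S ∨ Q) ∧ ¬(¬S ∧ Q) ∧ ¬R ∨ R) ∧ ¬((¬S ∨ Q) ∧ ¬(¬S ∧ Q) ∧ ¬R ∧ R)   — expand ⊕
= ((¬S ∨ Q) ∧ (¬¬S ∨ ¬Q) ∧ ¬R ∨ R) ∧ ¬((¬S ∨ Q) ∧ ¬(¬S ∧ Q) ∧ ¬R ∧ R)   — De Morgan
= ((¬S ∨ Q) ∧ (S ∨ ¬Q) ∧ ¬R ∨ R) ∧ ¬((¬S ∨ Q) ∧ ¬(¬S ∧ Q) ∧ ¬R ∧ R)   — double negation
= ((¬S ∨ Q) ∧ (S ∨ ¬Q) ∧ ¬R ∨ R) ∧ (¬(¬S ∨ Q) ∨ ¬¬(¬S ∧ Q) ∨ ¬¬R ∨ ¬R)   — De Morgan
= ((¬S ∨ Q) ∧ (S ∨ ¬Q) ∧ ¬R ∨ R) ∧ (¬¬S ∧ ¬Q ∨ ¬¬(¬S ∧ Q) ∨ ¬¬R ∨ ¬R)   — De Morgan
= ((¬S ∨ Q) ∧ (S ∨ ¬Q) ∧ ¬R ∨ R) ∧ (S ∧ ¬Q ∨ ¬¬(¬S ∧ Q) ∨ ¬¬R ∨ ¬R)   — double negation
= ((¬S ∨ Q) ∧ (S ∨ ¬Q) ∧ ¬R ∨ R) ∧ (S ∧ ¬Q ∨ ¬S ∧ Q ∨ ¬¬R ∨ ¬R)   — double negation
= ((¬S ∨ Q) ∧ (S ∨ ¬Q) ∧ ¬R ∨ R) ∧ (S ∧ ¬Q ∨ ¬S ∧ Q ∨ R ∨ ¬R)   — double negation
= (¬S ∨ Q ∨ R) ∧ (S ∨ ¬Q ∨ R) ∧ (¬R ∨ R) ∧ (S ∨ ¬S ∨ R ∨ ¬R) ∧ (S ∨ Q ∨ R ∨ ¬R) ∧ (¬Q ∨ ¬S ∨ R ∨ ¬R) ∧ (¬Q ∨ Q ∨ R ∨ ¬R)   — distribute ∨ over ∧
= (¬S ∨ Q ∨ R) ∧ (S ∨ ¬Q ∨ R)   — simplify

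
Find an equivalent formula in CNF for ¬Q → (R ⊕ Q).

Q ∨ R

¬Q → (R ⊕ Q)
≡ ¬¬Q ∨ (R ⊕ Q)   [eliminate →]
≡ ¬¬Q ∨ ((R ∨ Q) ∧ ¬(R ∧ Q))   [expand ⊕]
≡ Q ∨ ((R ∨ Q) ∧ ¬(R ∧ Q))   [double negation]
≡ Q ∨ ((R ∨ Q) ∧ (¬R ∨ ¬Q))   [De Morgan]
≡ (Q ∨ R ∨ Q) ∧ (Q ∨ ¬R ∨ ¬Q)   [distribute ∨ over ∧]
≡ Q ∨ R   [simplify]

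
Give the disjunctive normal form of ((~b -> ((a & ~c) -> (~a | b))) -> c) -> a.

(b & ~c) | (~a & ~c) | a

((~b -> ((a & ~c) -> (~a | b))) -> c) -> a
⇔ ~((~b -> ((a & ~c) -> (~a | b))) -> c) | a   — eliminate ->
⇔ ~(~(~b -> ((a & ~c) -> (~a | b))) | c) | a   — eliminate ->
⇔ ~(~(~~b | ((a & ~c) -> (~a | b))) | c) | a   — eliminate ->
⇔ ~(~(~~b | ~(a & ~c) | ~a | b) | c) | a   — eliminate ->
⇔ (~~(~~b | ~(a & ~c) | ~a | b) & ~c) | a   — De Morgan
⇔ ((~~b | ~(a & ~c) | ~a | b) & ~c) | a   — double negation
⇔ ((b | ~(a & ~c) | ~a | b) & ~c) | a   — double negation
⇔ ((b | ~a | ~~c | ~a | b) & ~c) | a   — De Morgan
⇔ ((b | ~a | c | ~a | b) & ~c) | a   — double negation
⇔ (b & ~c) | (~a & ~c) | (c & ~c) | (~a & ~c) | (b & ~c) | a   — distribute & over |
⇔ (b & ~c) | (~a & ~c) | a   — simplify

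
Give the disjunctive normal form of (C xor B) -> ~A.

(C xor B) -> ~A
⇔ ~(C xor B) | ~A   [eliminate ->]
⇔ ~((C & ~B) | (~C & B)) | ~A   [expand xor]
⇔ (~(C & ~B) & ~(~C & B)) | ~A   [De Morgan]
⇔ ((~C | ~~B) & ~(~C & B)) | ~A   [De Morgan]
⇔ ((~C | B) & ~(~C & B)) | ~A   [double negation]
⇔ ((~C | B) & (~~C | ~B)) | ~A   [De Morgan]
⇔ ((~C | B) & (C | ~B)) | ~A   [double negation]
⇔ (~C & C) | (~C & ~B) | (B & C) | (B & ~B) | ~A   [distribute & over |]
⇔ (~C & ~B) | (B & C) | ~A   [simplify]

(~C & ~B) | (B & C) | ~A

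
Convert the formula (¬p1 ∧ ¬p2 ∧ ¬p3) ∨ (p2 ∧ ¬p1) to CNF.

¬p1 ∧ (¬p3 ∨ p2)

(¬p1 ∧ ¬p2 ∧ ¬p3) ∨ (p2 ∧ ¬p1)
≡ (¬p1 ∨ p2) ∧ (¬p1 ∨ ¬p1) ∧ (¬p2 ∨ p2) ∧ (¬p2 ∨ ¬p1) ∧ (¬p3 ∨ p2) ∧ (¬p3 ∨ ¬p1)   [distribute ∨ over ∧]
≡ ¬p1 ∧ (¬p3 ∨ p2)   [simplify]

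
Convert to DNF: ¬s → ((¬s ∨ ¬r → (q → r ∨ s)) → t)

s ∨ ¬s ∧ q ∧ ¬r ∨ t

¬s → ((¬s ∨ ¬r → (q → r ∨ s)) → t)
≡ ¬¬s ∨ ((¬s ∨ ¬r → (q → r ∨ s)) → t)   [eliminate →]
≡ ¬¬s ∨ ¬(¬s ∨ ¬r → (q → r ∨ s)) ∨ t   [eliminate →]
≡ ¬¬s ∨ ¬(¬(¬s ∨ ¬r) ∨ (q → r ∨ s)) ∨ t   [eliminate →]
≡ ¬¬s ∨ ¬(¬(¬s ∨ ¬r) ∨ ¬q ∨ r ∨ s) ∨ t   [eliminate →]
≡ s ∨ ¬(¬(¬s ∨ ¬r) ∨ ¬q ∨ r ∨ s) ∨ t   [double negation]
≡ s ∨ ¬¬(¬s ∨ ¬r) ∧ ¬¬q ∧ ¬r ∧ ¬s ∨ t   [De Morgan]
≡ s ∨ (¬s ∨ ¬r) ∧ ¬¬q ∧ ¬r ∧ ¬s ∨ t   [double negation]
≡ s ∨ (¬s ∨ ¬r) ∧ q ∧ ¬r ∧ ¬s ∨ t   [double negation]
≡ s ∨ ¬s ∧ q ∧ ¬r ∧ ¬s ∨ ¬r ∧ q ∧ ¬r ∧ ¬s ∨ t   [distribute ∧ over ∨]
≡ s ∨ ¬s ∧ q ∧ ¬r ∨ t   [simplify]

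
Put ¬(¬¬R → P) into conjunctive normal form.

R ∧ ¬P

¬(¬¬R → P)
≡ ¬(¬¬¬R ∨ P)   [eliminate →]
≡ ¬¬¬¬R ∧ ¬P   [De Morgan]
≡ ¬¬R ∧ ¬P   [double negation]
≡ R ∧ ¬P   [double negation]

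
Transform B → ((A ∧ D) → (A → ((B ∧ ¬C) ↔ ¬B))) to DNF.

B → ((A ∧ D) → (A → ((B ∧ ¬C) ↔ ¬B)))
= ¬B ∨ ((A ∧ D) → (A → ((B ∧ ¬C) ↔ ¬B)))   — eliminate →
= ¬B ∨ ¬(A ∧ D) ∨ (A → ((B ∧ ¬C) ↔ ¬B))   — eliminate →
= ¬B ∨ ¬(A ∧ D) ∨ ¬A ∨ ((B ∧ ¬C) ↔ ¬B)   — eliminate →
= ¬B ∨ ¬(A ∧ D) ∨ ¬A ∨ (((B ∧ ¬C) → ¬B) ∧ (¬B → (B ∧ ¬C)))   — eliminate ↔
= ¬B ∨ ¬(A ∧ D) ∨ ¬A ∨ ((¬(B ∧ ¬C) ∨ ¬B) ∧ (¬B → (B ∧ ¬C)))   — eliminate →
= ¬B ∨ ¬(A ∧ D) ∨ ¬A ∨ ((¬(B ∧ ¬C) ∨ ¬B) ∧ (¬¬B ∨ (B ∧ ¬C)))   — eliminate →
= ¬B ∨ ¬A ∨ ¬D ∨ ¬A ∨ ((¬(B ∧ ¬C) ∨ ¬B) ∧ (¬¬B ∨ (B ∧ ¬C)))   — De Morgan
= ¬B ∨ ¬A ∨ ¬D ∨ ¬A ∨ ((¬B ∨ ¬¬C ∨ ¬B) ∧ (¬¬B ∨ (B ∧ ¬C)))   — De Morgan
= ¬B ∨ ¬A ∨ ¬D ∨ ¬A ∨ ((¬B ∨ C ∨ ¬B) ∧ (¬¬B ∨ (B ∧ ¬C)))   — double negation
= ¬B ∨ ¬A ∨ ¬D ∨ ¬A ∨ ((¬B ∨ C ∨ ¬B) ∧ (B ∨ (B ∧ ¬C)))   — double negation
= ¬B ∨ ¬A ∨ ¬D ∨ ¬A ∨ (¬B ∧ B) ∨ (¬B ∧ B ∧ ¬C) ∨ (C ∧ B) ∨ (C ∧ B ∧ ¬C) ∨ (¬B ∧ B) ∨ (¬B ∧ B ∧ ¬C)   — distribute ∧ over ∨
= ¬B ∨ ¬A ∨ ¬D ∨ (C ∧ B)   — simplify

¬B ∨ ¬A ∨ ¬D ∨ (C ∧ B)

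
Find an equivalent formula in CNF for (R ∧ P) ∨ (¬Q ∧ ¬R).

(R ∧ P) ∨ (¬Q ∧ ¬R)
⇔ (R ∨ ¬Q) ∧ (R ∨ ¬R) ∧ (P ∨ ¬Q) ∧ (P ∨ ¬R)   — distribute ∨ over ∧
⇔ (R ∨ ¬Q) ∧ (P ∨ ¬Q) ∧ (P ∨ ¬R)   — simplify

(R ∨ ¬Q) ∧ (P ∨ ¬Q) ∧ (P ∨ ¬R)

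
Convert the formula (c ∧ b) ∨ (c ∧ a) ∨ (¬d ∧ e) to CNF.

(c ∨ ¬d) ∧ (c ∨ e) ∧ (b ∨ a ∨ ¬d) ∧ (b ∨ a ∨ e)

(c ∧ b) ∨ (c ∧ a) ∨ (¬d ∧ e)
≡ (c ∨ c ∨ ¬d) ∧ (c ∨ c ∨ e) ∧ (c ∨ a ∨ ¬d) ∧ (c ∨ a ∨ e) ∧ (b ∨ c ∨ ¬d) ∧ (b ∨ c ∨ e) ∧ (b ∨ a ∨ ¬d) ∧ (b ∨ a ∨ e)   — distribute ∨ over ∧
≡ (c ∨ ¬d) ∧ (c ∨ e) ∧ (b ∨ a ∨ ¬d) ∧ (b ∨ a ∨ e)   — simplify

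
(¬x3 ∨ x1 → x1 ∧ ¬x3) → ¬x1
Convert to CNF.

¬x1 ∨ x3

(¬x3 ∨ x1 → x1 ∧ ¬x3) → ¬x1
⇔ ¬(¬x3 ∨ x1 → x1 ∧ ¬x3) ∨ ¬x1   [eliminate →]
⇔ ¬(¬(¬x3 ∨ x1) ∨ x1 ∧ ¬x3) ∨ ¬x1   [eliminate →]
⇔ ¬¬(¬x3 ∨ x1) ∧ ¬(x1 ∧ ¬x3) ∨ ¬x1   [De Morgan]
⇔ (¬x3 ∨ x1) ∧ ¬(x1 ∧ ¬x3) ∨ ¬x1   [double negation]
⇔ (¬x3 ∨ x1) ∧ (¬x1 ∨ ¬¬x3) ∨ ¬x1   [De Morgan]
⇔ (¬x3 ∨ x1) ∧ (¬x1 ∨ x3) ∨ ¬x1   [double negation]
⇔ (¬x3 ∨ x1 ∨ ¬x1) ∧ (¬x1 ∨ x3 ∨ ¬x1)   [distribute ∨ over ∧]
⇔ ¬x1 ∨ x3   [simplify]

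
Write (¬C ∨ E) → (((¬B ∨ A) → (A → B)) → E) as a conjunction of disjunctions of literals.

(¬C ∨ E) → (((¬B ∨ A) → (A → B)) → E)
≡ ¬(¬C ∨ E) ∨ (((¬B ∨ A) → (A → B)) → E)   — eliminate →
≡ ¬(¬C ∨ E) ∨ ¬((¬B ∨ A) → (A → B)) ∨ E   — eliminate →
≡ ¬(¬C ∨ E) ∨ ¬(¬(¬B ∨ A) ∨ (A → B)) ∨ E   — eliminate →
≡ ¬(¬C ∨ E) ∨ ¬(¬(¬B ∨ A) ∨ ¬A ∨ B) ∨ E   — eliminate →
≡ (¬¬C ∧ ¬E) ∨ ¬(¬(¬B ∨ A) ∨ ¬A ∨ B) ∨ E   — De Morgan
≡ (C ∧ ¬E) ∨ ¬(¬(¬B ∨ A) ∨ ¬A ∨ B) ∨ E   — double negation
≡ (C ∧ ¬E) ∨ (¬¬(¬B ∨ A) ∧ ¬¬A ∧ ¬B) ∨ E   — De Morgan
≡ (C ∧ ¬E) ∨ ((¬B ∨ A) ∧ ¬¬A ∧ ¬B) ∨ E   — double negation
≡ (C ∧ ¬E) ∨ ((¬B ∨ A) ∧ A ∧ ¬B) ∨ E   — double negation
≡ (C ∨ ¬B ∨ A ∨ E) ∧ (C ∨ A ∨ E) ∧ (C ∨ ¬B ∨ E) ∧ (¬E ∨ ¬B ∨ A ∨ E) ∧ (¬E ∨ A ∨ E) ∧ (¬E ∨ ¬B ∨ E)   — distribute ∨ over ∧
≡ (C ∨ A ∨ E) ∧ (C ∨ ¬B ∨ E)   — simplify

(C ∨ A ∨ E) ∧ (C ∨ ¬B ∨ E)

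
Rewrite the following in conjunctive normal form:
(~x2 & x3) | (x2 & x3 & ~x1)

(~x2 & x3) | (x2 & x3 & ~x1)
≡ (~x2 | x2) & (~x2 | x3) & (~x2 | ~x1) & (x3 | x2) & (x3 | x3) & (x3 | ~x1)   (distribute | over &)
≡ (~x2 | ~x1) & x3   (simplify)

(~x2 | ~x1) & x3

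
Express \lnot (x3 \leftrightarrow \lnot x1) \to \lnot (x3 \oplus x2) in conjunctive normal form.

(\lnot x3 \lor \lnot x1 \lor x2) \land (x1 \lor x3 \lor \lnot x2)

\lnot (x3 \leftrightarrow \lnot x1) \to \lnot (x3 \oplus x2)
⇔ \lnot \lnot (x3 \leftrightarrow \lnot x1) \lor \lnot (x3 \oplus x2)   [eliminate \to]
⇔ \lnot \lnot ((x3 \to \lnot x1) \land (\lnot x1 \to x3)) \lor \lnot (x3 \oplus x2)   [eliminate \leftrightarrow]
⇔ \lnot \lnot ((\lnot x3 \lor \lnot x1) \land (\lnot x1 \to x3)) \lor \lnot (x3 \oplus x2)   [eliminate \to]
⇔ \lnot \lnot ((\lnot x3 \lor \lnot x1) \land (\lnot \lnot x1 \lor x3)) \lor \lnot (x3 \oplus x2)   [eliminate \to]
⇔ \lnot \lnot ((\lnot x3 \lor \lnot x1) \land (\lnot \lnot x1 \lor x3)) \lor \lnot ((x3 \lor x2) \land \lnot (x3 \land x2))   [expand \oplus]
⇔ ((\lnot x3 \lor \lnot x1) \land (\lnot \lnot x1 \lor x3)) \lor \lnot ((x3 \lor x2) \land \lnot (x3 \land x2))   [double negation]
⇔ ((\lnot x3 \lor \lnot x1) \land (x1 \lor x3)) \lor \lnot ((x3 \lor x2) \land \lnot (x3 \land x2))   [double negation]
⇔ ((\lnot x3 \lor \lnot x1) \land (x1 \lor x3)) \lor \lnot (x3 \lor x2) \lor \lnot \lnot (x3 \land x2)   [De Morgan]
⇔ ((\lnot x3 \lor \lnot x1) \land (x1 \lor x3)) \lor (\lnot x3 \land \lnot x2) \lor \lnot \lnot (x3 \land x2)   [De Morgan]
⇔ ((\lnot x3 \lor \lnot x1) \land (x1 \lor x3)) \lor (\lnot x3 \land \lnot x2) \lor (x3 \land x2)   [double negation]
⇔ (\lnot x3 \lor \lnot x1 \lor \lnot x3 \lor x3) \land (\lnot x3 \lor \lnot x1 \lor \lnot x3 \lor x2) \land (\lnot x3 \lor \lnot x1 \lor \lnot x2 \lor x3) \land (\lnot x3 \lor \lnot x1 \lor \lnot x2 \lor x2) \land (x1 \lor x3 \lor \lnot x3 \lor x3) \land (x1 \lor x3 \lor \lnot x3 \lor x2) \land (x1 \lor x3 \lor \lnot x2 \lor x3) \land (x1 \lor x3 \lor \lnot x2 \lor x2)   [distribute \lor over \land]
⇔ (\lnot x3 \lor \lnot x1 \lor x2) \land (x1 \lor x3 \lor \lnot x2)   [simplify]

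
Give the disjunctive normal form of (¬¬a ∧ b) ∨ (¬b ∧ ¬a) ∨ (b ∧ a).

(¬¬a ∧ b) ∨ (¬b ∧ ¬a) ∨ (b ∧ a)
= (a ∧ b) ∨ (¬b ∧ ¬a) ∨ (b ∧ a)   — double negation
= (a ∧ b) ∨ (¬b ∧ ¬a)   — simplify

(a ∧ b) ∨ (¬b ∧ ¬a)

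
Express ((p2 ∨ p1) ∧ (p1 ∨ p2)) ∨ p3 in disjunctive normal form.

((p2 ∨ p1) ∧ (p1 ∨ p2)) ∨ p3
= (p2 ∧ p1) ∨ (p2 ∧ p2) ∨ (p1 ∧ p1) ∨ (p1 ∧ p2) ∨ p3   — distribute ∧ over ∨
= p2 ∨ p1 ∨ p3   — simplify

p2 ∨ p1 ∨ p3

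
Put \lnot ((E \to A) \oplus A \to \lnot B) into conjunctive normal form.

\lnot ((E \to A) \oplus A \to \lnot B)
= \lnot (\lnot ((E \to A) \oplus A) \lor \lnot B)   — eliminate \to
= \lnot (\lnot (((E \to A) \lor A) \land \lnot ((E \to A) \land A)) \lor \lnot B)   — expand \oplus
= \lnot (\lnot ((\lnot E \lor A \lor A) \land \lnot ((E \to A) \land A)) \lor \lnot B)   — eliminate \to
= \lnot (\lnot ((\lnot E \lor A \lor A) \land \lnot ((\lnot E \lor A) \land A)) \lor \lnot B)   — eliminate \to
= \lnot \lnot ((\lnot E \lor A \lor A) \land \lnot ((\lnot E \lor A) \land A)) \land \lnot \lnot B   — De Morgan
= (\lnot E \lor A \lor A) \land \lnot ((\lnot E \lor A) \land A) \land \lnot \lnot B   — double negation
= (\lnot E \lor A \lor A) \land (\lnot (\lnot E \lor A) \lor \lnot A) \land \lnot \lnot B   — De Morgan
= (\lnot E \lor A \lor A) \land (\lnot \lnot E \land \lnot A \lor \lnot A) \land \lnot \lnot B   — De Morgan
= (\lnot E \lor A \lor A) \land (E \land \lnot A \lor \lnot A) \land \lnot \lnot B   — double negation
= (\lnot E \lor A \lor A) \land (E \land \lnot A \lor \lnot A) \land B   — double negation
= (\lnot E \lor A \lor A) \land (E \lor \lnot A) \land (\lnot A \lor \lnot A) \land B   — distribute \lor over \land
= (\lnot E \lor A) \land \lnot A \land B   — simplify

(\lnot E \lor A) \land \lnot A \land B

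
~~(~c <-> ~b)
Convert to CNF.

~~(~c <-> ~b)
= ~~((~c -> ~b) & (~b -> ~c))   [eliminate <->]
= ~~((~~c | ~b) & (~b -> ~c))   [eliminate ->]
= ~~((~~c | ~b) & (~~b | ~c))   [eliminate ->]
= (~~c | ~b) & (~~b | ~c)   [double negation]
= (c | ~b) & (~~b | ~c)   [double negation]
= (c | ~b) & (b | ~c)   [double negation]

(c | ~b) & (b | ~c)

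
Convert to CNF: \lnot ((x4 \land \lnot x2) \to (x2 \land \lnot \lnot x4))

x4 \land \lnot x2

\lnot ((x4 \land \lnot x2) \to (x2 \land \lnot \lnot x4))
= \lnot (\lnot (x4 \land \lnot x2) \lor (x2 \land \lnot \lnot x4))   [eliminate \to]
= \lnot \lnot (x4 \land \lnot x2) \land \lnot (x2 \land \lnot \lnot x4)   [De Morgan]
= x4 \land \lnot x2 \land \lnot (x2 \land \lnot \lnot x4)   [double negation]
= x4 \land \lnot x2 \land (\lnot x2 \lor \lnot \lnot \lnot x4)   [De Morgan]
= x4 \land \lnot x2 \land (\lnot x2 \lor \lnot x4)   [double negation]
= x4 \land \lnot x2   [simplify]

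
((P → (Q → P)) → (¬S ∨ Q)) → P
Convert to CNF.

((P → (Q → P)) → (¬S ∨ Q)) → P
≡ ¬((P → (Q → P)) → (¬S ∨ Q)) ∨ P
≡ ¬(¬(P → (Q → P)) ∨ ¬S ∨ Q) ∨ P
≡ ¬(¬(¬P ∨ (Q → P)) ∨ ¬S ∨ Q) ∨ P
≡ ¬(¬(¬P ∨ ¬Q ∨ P) ∨ ¬S ∨ Q) ∨ P
≡ (¬¬(¬P ∨ ¬Q ∨ P) ∧ ¬¬S ∧ ¬Q) ∨ P
≡ ((¬P ∨ ¬Q ∨ P) ∧ ¬¬S ∧ ¬Q) ∨ P
≡ ((¬P ∨ ¬Q ∨ P) ∧ S ∧ ¬Q) ∨ P
≡ (¬P ∨ ¬Q ∨ P ∨ P) ∧ (S ∨ P) ∧ (¬Q ∨ P)
≡ (S ∨ P) ∧ (¬Q ∨ P)

(S ∨ P) ∧ (¬Q ∨ P)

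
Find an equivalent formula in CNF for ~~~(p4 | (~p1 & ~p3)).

~~~(p4 | (~p1 & ~p3))
≡ ~(p4 | (~p1 & ~p3))   — double negation
≡ ~p4 & ~(~p1 & ~p3)   — De Morgan
≡ ~p4 & (~~p1 | ~~p3)   — De Morgan
≡ ~p4 & (p1 | ~~p3)   — double negation
≡ ~p4 & (p1 | p3)   — double negation

~p4 & (p1 | p3)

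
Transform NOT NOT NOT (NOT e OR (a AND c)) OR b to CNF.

NOT NOT NOT (NOT e OR (a AND c)) OR b
⇔ NOT (NOT e OR (a AND c)) OR b
⇔ (NOT NOT e AND NOT (a AND c)) OR b
⇔ (e AND NOT (a AND c)) OR b
⇔ (e AND (NOT a OR NOT c)) OR b
⇔ (e OR b) AND (NOT a OR NOT c OR b)

(e OR b) AND (NOT a OR NOT c OR b)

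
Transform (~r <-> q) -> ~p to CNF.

(~r | q | ~p) & (~q | r | ~p)

(~r <-> q) -> ~p
≡ ~(~r <-> q) | ~p
≡ ~((~r -> q) & (q -> ~r)) | ~p
≡ ~((~~r | q) & (q -> ~r)) | ~p
≡ ~((~~r | q) & (~q | ~r)) | ~p
≡ ~(~~r | q) | ~(~q | ~r) | ~p
≡ (~~~r & ~q) | ~(~q | ~r) | ~p
≡ (~r & ~q) | ~(~q | ~r) | ~p
≡ (~r & ~q) | (~~q & ~~r) | ~p
≡ (~r & ~q) | (q & ~~r) | ~p
≡ (~r & ~q) | (q & r) | ~p
≡ (~r | q | ~p) & (~r | r | ~p) & (~q | q | ~p) & (~q | r | ~p)
≡ (~r | q | ~p) & (~q | r | ~p)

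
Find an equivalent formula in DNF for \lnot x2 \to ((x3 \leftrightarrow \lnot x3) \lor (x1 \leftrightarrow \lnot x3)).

\lnot x2 \to ((x3 \leftrightarrow \lnot x3) \lor (x1 \leftrightarrow \lnot x3))
≡ \lnot \lnot x2 \lor (x3 \leftrightarrow \lnot x3) \lor (x1 \leftrightarrow \lnot x3)   — eliminate \to
≡ \lnot \lnot x2 \lor ((x3 \to \lnot x3) \land (\lnot x3 \to x3)) \lor (x1 \leftrightarrow \lnot x3)   — eliminate \leftrightarrow
≡ \lnot \lnot x2 \lor ((\lnot x3 \lor \lnot x3) \land (\lnot x3 \to x3)) \lor (x1 \leftrightarrow \lnot x3)   — eliminate \to
≡ \lnot \lnot x2 \lor ((\lnot x3 \lor \lnot x3) \land (\lnot \lnot x3 \lor x3)) \lor (x1 \leftrightarrow \lnot x3)   — eliminate \to
≡ \lnot \lnot x2 \lor ((\lnot x3 \lor \lnot x3) \land (\lnot \lnot x3 \lor x3)) \lor ((x1 \to \lnot x3) \land (\lnot x3 \to x1))   — eliminate \leftrightarrow
≡ \lnot \lnot x2 \lor ((\lnot x3 \lor \lnot x3) \land (\lnot \lnot x3 \lor x3)) \lor ((\lnot x1 \lor \lnot x3) \land (\lnot x3 \to x1))   — eliminate \to
≡ \lnot \lnot x2 \lor ((\lnot x3 \lor \lnot x3) \land (\lnot \lnot x3 \lor x3)) \lor ((\lnot x1 \lor \lnot x3) \land (\lnot \lnot x3 \lor x1))   — eliminate \to
≡ x2 \lor ((\lnot x3 \lor \lnot x3) \land (\lnot \lnot x3 \lor x3)) \lor ((\lnot x1 \lor \lnot x3) \land (\lnot \lnot x3 \lor x1))   — double negation
≡ x2 \lor ((\lnot x3 \lor \lnot x3) \land (x3 \lor x3)) \lor ((\lnot x1 \lor \lnot x3) \land (\lnot \lnot x3 \lor x1))   — double negation
≡ x2 \lor ((\lnot x3 \lor \lnot x3) \land (x3 \lor x3)) \lor ((\lnot x1 \lor \lnot x3) \land (x3 \lor x1))   — double negation
≡ x2 \lor (\lnot x3 \land x3) \lor (\lnot x3 \land x3) \lor (\lnot x3 \land x3) \lor (\lnot x3 \land x3) \lor (\lnot x1 \land x3) \lor (\lnot x1 \land x1) \lor (\lnot x3 \land x3) \lor (\lnot x3 \land x1)   — distribute \land over \lor
≡ x2 \lor (\lnot x1 \land x3) \lor (\lnot x3 \land x1)   — simplify

x2 \lor (\lnot x1 \land x3) \lor (\lnot x3 \land x1)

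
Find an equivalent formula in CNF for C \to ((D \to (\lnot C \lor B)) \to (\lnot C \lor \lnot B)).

C \to ((D \to (\lnot C \lor B)) \to (\lnot C \lor \lnot B))
⇔ \lnot C \lor ((D \to (\lnot C \lor B)) \to (\lnot C \lor \lnot B))   [eliminate \to]
⇔ \lnot C \lor \lnot (D \to (\lnot C \lor B)) \lor \lnot C \lor \lnot B   [eliminate \to]
⇔ \lnot C \lor \lnot (\lnot D \lor \lnot C \lor B) \lor \lnot C \lor \lnot B   [eliminate \to]
⇔ \lnot C \lor (\lnot \lnot D \land \lnot \lnot C \land \lnot B) \lor \lnot C \lor \lnot B   [De Morgan]
⇔ \lnot C \lor (D \land \lnot \lnot C \land \lnot B) \lor \lnot C \lor \lnot B   [double negation]
⇔ \lnot C \lor (D \land C \land \lnot B) \lor \lnot C \lor \lnot B   [double negation]
⇔ (\lnot C \lor D \lor \lnot C \lor \lnot B) \land (\lnot C \lor C \lor \lnot C \lor \lnot B) \land (\lnot C \lor \lnot B \lor \lnot C \lor \lnot B)   [distribute \lor over \land]
⇔ \lnot C \lor \lnot B   [simplify]

\lnot C \lor \lnot B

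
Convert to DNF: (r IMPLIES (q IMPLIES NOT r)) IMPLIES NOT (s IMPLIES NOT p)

(r AND q) OR (s AND p)

(r IMPLIES (q IMPLIES NOT r)) IMPLIES NOT (s IMPLIES NOT p)
≡ NOT (r IMPLIES (q IMPLIES NOT r)) OR NOT (s IMPLIES NOT p)   [eliminate IMPLIES]
≡ NOT (NOT r OR (q IMPLIES NOT r)) OR NOT (s IMPLIES NOT p)   [eliminate IMPLIES]
≡ NOT (NOT r OR NOT q OR NOT r) OR NOT (s IMPLIES NOT p)   [eliminate IMPLIES]
≡ NOT (NOT r OR NOT q OR NOT r) OR NOT (NOT s OR NOT p)   [eliminate IMPLIES]
≡ (NOT NOT r AND NOT NOT q AND NOT NOT r) OR NOT (NOT s OR NOT p)   [De Morgan]
≡ (r AND NOT NOT q AND NOT NOT r) OR NOT (NOT s OR NOT p)   [double negation]
≡ (r AND q AND NOT NOT r) OR NOT (NOT s OR NOT p)   [double negation]
≡ (r AND q AND r) OR NOT (NOT s OR NOT p)   [double negation]
≡ (r AND q AND r) OR (NOT NOT s AND NOT NOT p)   [De Morgan]
≡ (r AND q AND r) OR (s AND NOT NOT p)   [double negation]
≡ (r AND q AND r) OR (s AND p)   [double negation]
≡ (r AND q) OR (s AND p)   [simplify]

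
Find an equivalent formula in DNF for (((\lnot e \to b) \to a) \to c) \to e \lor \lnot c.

(((\lnot e \to b) \to a) \to c) \to e \lor \lnot c
= \lnot (((\lnot e \to b) \to a) \to c) \lor e \lor \lnot c   [eliminate \to]
= \lnot (\lnot ((\lnot e \to b) \to a) \lor c) \lor e \lor \lnot c   [eliminate \to]
= \lnot (\lnot (\lnot (\lnot e \to b) \lor a) \lor c) \lor e \lor \lnot c   [eliminate \to]
= \lnot (\lnot (\lnot (\lnot \lnot e \lor b) \lor a) \lor c) \lor e \lor \lnot c   [eliminate \to]
= \lnot \lnot (\lnot (\lnot \lnot e \lor b) \lor a) \land \lnot c \lor e \lor \lnot c   [De Morgan]
= (\lnot (\lnot \lnot e \lor b) \lor a) \land \lnot c \lor e \lor \lnot c   [double negation]
= (\lnot \lnot \lnot e \land \lnot b \lor a) \land \lnot c \lor e \lor \lnot c   [De Morgan]
= (\lnot e \land \lnot b \lor a) \land \lnot c \lor e \lor \lnot c   [double negation]
= \lnot e \land \lnot b \land \lnot c \lor a \land \lnot c \lor e \lor \lnot c   [distribute \land over \lor]
= e \lor \lnot c   [simplify]

e \lor \lnot c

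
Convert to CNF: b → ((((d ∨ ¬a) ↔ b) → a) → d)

¬b ∨ d ∨ ¬a

b → ((((d ∨ ¬a) ↔ b) → a) → d)
⇔ ¬b ∨ ((((d ∨ ¬a) ↔ b) → a) → d)   (eliminate →)
⇔ ¬b ∨ ¬(((d ∨ ¬a) ↔ b) → a) ∨ d   (eliminate →)
⇔ ¬b ∨ ¬(¬((d ∨ ¬a) ↔ b) ∨ a) ∨ d   (eliminate →)
⇔ ¬b ∨ ¬(¬(((d ∨ ¬a) → b) ∧ (b → (d ∨ ¬a))) ∨ a) ∨ d   (eliminate ↔)
⇔ ¬b ∨ ¬(¬((¬(d ∨ ¬a) ∨ b) ∧ (b → (d ∨ ¬a))) ∨ a) ∨ d   (eliminate →)
⇔ ¬b ∨ ¬(¬((¬(d ∨ ¬a) ∨ b) ∧ (¬b ∨ d ∨ ¬a)) ∨ a) ∨ d   (eliminate →)
⇔ ¬b ∨ (¬¬((¬(d ∨ ¬a) ∨ b) ∧ (¬b ∨ d ∨ ¬a)) ∧ ¬a) ∨ d   (De Morgan)
⇔ ¬b ∨ ((¬(d ∨ ¬a) ∨ b) ∧ (¬b ∨ d ∨ ¬a) ∧ ¬a) ∨ d   (double negation)
⇔ ¬b ∨ (((¬d ∧ ¬¬a) ∨ b) ∧ (¬b ∨ d ∨ ¬a) ∧ ¬a) ∨ d   (De Morgan)
⇔ ¬b ∨ (((¬d ∧ a) ∨ b) ∧ (¬b ∨ d ∨ ¬a) ∧ ¬a) ∨ d   (double negation)
⇔ (¬b ∨ ¬d ∨ b ∨ d) ∧ (¬b ∨ a ∨ b ∨ d) ∧ (¬b ∨ ¬b ∨ d ∨ ¬a ∨ d) ∧ (¬b ∨ ¬a ∨ d)   (distribute ∨ over ∧)
⇔ ¬b ∨ d ∨ ¬a   (simplify)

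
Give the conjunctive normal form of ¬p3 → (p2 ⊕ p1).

¬p3 → (p2 ⊕ p1)
= ¬¬p3 ∨ (p2 ⊕ p1)   — eliminate →
= ¬¬p3 ∨ ((p2 ∨ p1) ∧ ¬(p2 ∧ p1))   — expand ⊕
= p3 ∨ ((p2 ∨ p1) ∧ ¬(p2 ∧ p1))   — double negation
= p3 ∨ ((p2 ∨ p1) ∧ (¬p2 ∨ ¬p1))   — De Morgan
= (p3 ∨ p2 ∨ p1) ∧ (p3 ∨ ¬p2 ∨ ¬p1)   — distribute ∨ over ∧

(p3 ∨ p2 ∨ p1) ∧ (p3 ∨ ¬p2 ∨ ¬p1)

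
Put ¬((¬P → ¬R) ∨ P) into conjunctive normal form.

¬((¬P → ¬R) ∨ P)
= ¬(¬¬P ∨ ¬R ∨ P)   (eliminate →)
= ¬¬¬P ∧ ¬¬R ∧ ¬P   (De Morgan)
= ¬P ∧ ¬¬R ∧ ¬P   (double negation)
= ¬P ∧ R ∧ ¬P   (double negation)
= ¬P ∧ R   (simplify)

¬P ∧ R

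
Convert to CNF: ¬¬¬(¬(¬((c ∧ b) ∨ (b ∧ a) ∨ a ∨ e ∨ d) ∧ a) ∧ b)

(¬c ∨ ¬b) ∧ (¬b ∨ ¬a) ∧ (¬e ∨ ¬b) ∧ (¬d ∨ ¬b) ∧ (a ∨ ¬b)

¬¬¬(¬(¬((c ∧ b) ∨ (b ∧ a) ∨ a ∨ e ∨ d) ∧ a) ∧ b)
⇔ ¬(¬(¬((c ∧ b) ∨ (b ∧ a) ∨ a ∨ e ∨ d) ∧ a) ∧ b)   (double negation)
⇔ ¬¬(¬((c ∧ b) ∨ (b ∧ a) ∨ a ∨ e ∨ d) ∧ a) ∨ ¬b   (De Morgan)
⇔ (¬((c ∧ b) ∨ (b ∧ a) ∨ a ∨ e ∨ d) ∧ a) ∨ ¬b   (double negation)
⇔ (¬(c ∧ b) ∧ ¬(b ∧ a) ∧ ¬a ∧ ¬e ∧ ¬d ∧ a) ∨ ¬b   (De Morgan)
⇔ ((¬c ∨ ¬b) ∧ ¬(b ∧ a) ∧ ¬a ∧ ¬e ∧ ¬d ∧ a) ∨ ¬b   (De Morgan)
⇔ ((¬c ∨ ¬b) ∧ (¬b ∨ ¬a) ∧ ¬a ∧ ¬e ∧ ¬d ∧ a) ∨ ¬b   (De Morgan)
⇔ (¬c ∨ ¬b ∨ ¬b) ∧ (¬b ∨ ¬a ∨ ¬b) ∧ (¬a ∨ ¬b) ∧ (¬e ∨ ¬b) ∧ (¬d ∨ ¬b) ∧ (a ∨ ¬b)   (distribute ∨ over ∧)
⇔ (¬c ∨ ¬b) ∧ (¬b ∨ ¬a) ∧ (¬e ∨ ¬b) ∧ (¬d ∨ ¬b) ∧ (a ∨ ¬b)   (simplify)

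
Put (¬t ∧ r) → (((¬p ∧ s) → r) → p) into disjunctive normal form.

t ∨ ¬r ∨ p

(¬t ∧ r) → (((¬p ∧ s) → r) → p)
= ¬(¬t ∧ r) ∨ (((¬p ∧ s) → r) → p)   [eliminate →]
= ¬(¬t ∧ r) ∨ ¬((¬p ∧ s) → r) ∨ p   [eliminate →]
= ¬(¬t ∧ r) ∨ ¬(¬(¬p ∧ s) ∨ r) ∨ p   [eliminate →]
= ¬¬t ∨ ¬r ∨ ¬(¬(¬p ∧ s) ∨ r) ∨ p   [De Morgan]
= t ∨ ¬r ∨ ¬(¬(¬p ∧ s) ∨ r) ∨ p   [double negation]
= t ∨ ¬r ∨ (¬¬(¬p ∧ s) ∧ ¬r) ∨ p   [De Morgan]
= t ∨ ¬r ∨ (¬p ∧ s ∧ ¬r) ∨ p   [double negation]
= t ∨ ¬r ∨ p   [simplify]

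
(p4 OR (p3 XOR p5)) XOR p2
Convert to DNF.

(p4 OR (p3 XOR p5)) XOR p2
≡ ((p4 OR (p3 XOR p5)) AND NOT p2) OR (NOT (p4 OR (p3 XOR p5)) AND p2)   (expand XOR)
≡ ((p4 OR (p3 AND NOT p5) OR (NOT p3 AND p5)) AND NOT p2) OR (NOT (p4 OR (p3 XOR p5)) AND p2)   (expand XOR)
≡ ((p4 OR (p3 AND NOT p5) OR (NOT p3 AND p5)) AND NOT p2) OR (NOT (p4 OR (p3 AND NOT p5) OR (NOT p3 AND p5)) AND p2)   (expand XOR)
≡ ((p4 OR (p3 AND NOT p5) OR (NOT p3 AND p5)) AND NOT p2) OR (NOT p4 AND NOT (p3 AND NOT p5) AND NOT (NOT p3 AND p5) AND p2)   (De Morgan)
≡ ((p4 OR (p3 AND NOT p5) OR (NOT p3 AND p5)) AND NOT p2) OR (NOT p4 AND (NOT p3 OR NOT NOT p5) AND NOT (NOT p3 AND p5) AND p2)   (De Morgan)
≡ ((p4 OR (p3 AND NOT p5) OR (NOT p3 AND p5)) AND NOT p2) OR (NOT p4 AND (NOT p3 OR p5) AND NOT (NOT p3 AND p5) AND p2)   (double negation)
≡ ((p4 OR (p3 AND NOT p5) OR (NOT p3 AND p5)) AND NOT p2) OR (NOT p4 AND (NOT p3 OR p5) AND (NOT NOT p3 OR NOT p5) AND p2)   (De Morgan)
≡ ((p4 OR (p3 AND NOT p5) OR (NOT p3 AND p5)) AND NOT p2) OR (NOT p4 AND (NOT p3 OR p5) AND (p3 OR NOT p5) AND p2)   (double negation)
≡ (p4 AND NOT p2) OR (p3 AND NOT p5 AND NOT p2) OR (NOT p3 AND p5 AND NOT p2) OR (NOT p4 AND NOT p3 AND p3 AND p2) OR (NOT p4 AND NOT p3 AND NOT p5 AND p2) OR (NOT p4 AND p5 AND p3 AND p2) OR (NOT p4 AND p5 AND NOT p5 AND p2)   (distribute AND over OR)
≡ (p4 AND NOT p2) OR (p3 AND NOT p5 AND NOT p2) OR (NOT p3 AND p5 AND NOT p2) OR (NOT p4 AND NOT p3 AND NOT p5 AND p2) OR (NOT p4 AND p5 AND p3 AND p2)   (simplify)

(p4 AND NOT p2) OR (p3 AND NOT p5 AND NOT p2) OR (NOT p3 AND p5 AND NOT p2) OR (NOT p4 AND NOT p3 AND NOT p5 AND p2) OR (NOT p4 AND p5 AND p3 AND p2)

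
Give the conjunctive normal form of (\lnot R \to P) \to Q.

(\lnot R \lor Q) \land (\lnot P \lor Q)

(\lnot R \to P) \to Q
⇔ \lnot (\lnot R \to P) \lor Q   [eliminate \to]
⇔ \lnot (\lnot \lnot R \lor P) \lor Q   [eliminate \to]
⇔ (\lnot \lnot \lnot R \land \lnot P) \lor Q   [De Morgan]
⇔ (\lnot R \land \lnot P) \lor Q   [double negation]
⇔ (\lnot R \lor Q) \land (\lnot P \lor Q)   [distribute \lor over \land]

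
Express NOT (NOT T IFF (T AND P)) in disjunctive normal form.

NOT (NOT T IFF (T AND P))
≡ NOT ((NOT T IMPLIES (T AND P)) AND ((T AND P) IMPLIES NOT T))   (eliminate IFF)
≡ NOT ((NOT NOT T OR (T AND P)) AND ((T AND P) IMPLIES NOT T))   (eliminate IMPLIES)
≡ NOT ((NOT NOT T OR (T AND P)) AND (NOT (T AND P) OR NOT T))   (eliminate IMPLIES)
≡ NOT (NOT NOT T OR (T AND P)) OR NOT (NOT (T AND P) OR NOT T)   (De Morgan)
≡ (NOT NOT NOT T AND NOT (T AND P)) OR NOT (NOT (T AND P) OR NOT T)   (De Morgan)
≡ (NOT T AND NOT (T AND P)) OR NOT (NOT (T AND P) OR NOT T)   (double negation)
≡ (NOT T AND (NOT T OR NOT P)) OR NOT (NOT (T AND P) OR NOT T)   (De Morgan)
≡ (NOT T AND (NOT T OR NOT P)) OR (NOT NOT (T AND P) AND NOT NOT T)   (De Morgan)
≡ (NOT T AND (NOT T OR NOT P)) OR (T AND P AND NOT NOT T)   (double negation)
≡ (NOT T AND (NOT T OR NOT P)) OR (T AND P AND T)   (double negation)
≡ (NOT T AND NOT T) OR (NOT T AND NOT P) OR (T AND P AND T)   (distribute AND over OR)
≡ NOT T OR (T AND P)   (simplify)

NOT T OR (T AND P)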